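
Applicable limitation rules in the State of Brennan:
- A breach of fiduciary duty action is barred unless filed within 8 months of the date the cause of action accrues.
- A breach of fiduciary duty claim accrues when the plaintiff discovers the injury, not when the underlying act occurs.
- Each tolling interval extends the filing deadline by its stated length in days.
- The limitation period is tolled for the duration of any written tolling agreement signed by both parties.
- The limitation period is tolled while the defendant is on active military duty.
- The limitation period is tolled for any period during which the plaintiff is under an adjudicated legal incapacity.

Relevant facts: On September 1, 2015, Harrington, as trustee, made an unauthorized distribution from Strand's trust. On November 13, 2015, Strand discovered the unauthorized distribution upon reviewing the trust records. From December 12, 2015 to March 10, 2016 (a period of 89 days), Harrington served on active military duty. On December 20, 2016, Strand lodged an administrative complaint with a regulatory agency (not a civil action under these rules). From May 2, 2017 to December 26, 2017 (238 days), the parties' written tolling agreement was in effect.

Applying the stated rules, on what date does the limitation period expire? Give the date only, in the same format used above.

Accrual is tied to discovery, so the period began on November 13, 2015 rather than on September 1, 2015 when the act occurred.
Adding the 8 months base period to November 13, 2015 gives a deadline of July 13, 2016, before any tolling.
Because the defendant's active military service ran from December 12, 2015 to March 10, 2016, the deadline is extended by 89 days to October 10, 2016.
By the time the written tolling agreement began on May 2, 2017, the limitation period had already expired on October 10, 2016; that interval cannot revive it.
None of the other events listed affects the running of the period under the stated rules.

October 10, 2016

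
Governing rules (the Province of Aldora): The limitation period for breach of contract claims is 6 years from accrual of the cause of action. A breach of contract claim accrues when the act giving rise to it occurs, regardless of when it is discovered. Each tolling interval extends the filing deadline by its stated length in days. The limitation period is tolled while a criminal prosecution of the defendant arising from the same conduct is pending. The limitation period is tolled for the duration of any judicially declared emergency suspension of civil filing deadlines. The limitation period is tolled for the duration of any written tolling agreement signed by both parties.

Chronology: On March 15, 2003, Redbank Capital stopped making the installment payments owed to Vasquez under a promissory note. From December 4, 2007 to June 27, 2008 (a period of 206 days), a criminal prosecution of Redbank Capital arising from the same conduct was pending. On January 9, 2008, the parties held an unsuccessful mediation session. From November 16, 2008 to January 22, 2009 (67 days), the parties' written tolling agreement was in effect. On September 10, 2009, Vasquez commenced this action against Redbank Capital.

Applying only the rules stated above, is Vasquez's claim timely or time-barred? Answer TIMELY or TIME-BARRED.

TIMELY

The cause of action accrued on March 15, 2003, the date of the act.
The untolled deadline — 6 years after March 15, 2003 — is March 15, 2009.
The period was tolled for 206 days by the pending criminal prosecution (December 4, 2007 to June 27, 2008), pushing the deadline to October 7, 2009.
The period was tolled for 67 days by the written tolling agreement (November 16, 2008 to January 22, 2009), pushing the deadline to December 13, 2009.
Nothing else in the chronology tolls or restarts the period.
The September 10, 2009 filing precedes the December 13, 2009 deadline; the claim is timely.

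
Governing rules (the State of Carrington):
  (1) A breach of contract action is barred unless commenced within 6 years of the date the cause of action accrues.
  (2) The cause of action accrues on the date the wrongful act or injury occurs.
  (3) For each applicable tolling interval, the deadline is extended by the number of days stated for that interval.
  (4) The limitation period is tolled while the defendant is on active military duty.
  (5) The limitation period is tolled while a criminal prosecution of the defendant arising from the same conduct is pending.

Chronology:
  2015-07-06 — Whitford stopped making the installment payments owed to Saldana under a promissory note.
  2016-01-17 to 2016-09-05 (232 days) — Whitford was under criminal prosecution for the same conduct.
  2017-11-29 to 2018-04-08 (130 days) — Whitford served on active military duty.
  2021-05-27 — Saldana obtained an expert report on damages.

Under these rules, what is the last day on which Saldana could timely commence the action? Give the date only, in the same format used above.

2022-07-03

The limitation period began to run on 2015-07-06.
The untolled deadline — 6 years after 2015-07-06 — is 2021-07-06.
Because the pending criminal prosecution ran from 2016-01-17 to 2016-09-05, the deadline is extended by 232 days to 2022-02-23.
The period was tolled for 130 days by the defendant's active military service (2017-11-29 to 2018-04-08), pushing the deadline to 2022-07-03.
Nothing else in the chronology tolls or restarts the period.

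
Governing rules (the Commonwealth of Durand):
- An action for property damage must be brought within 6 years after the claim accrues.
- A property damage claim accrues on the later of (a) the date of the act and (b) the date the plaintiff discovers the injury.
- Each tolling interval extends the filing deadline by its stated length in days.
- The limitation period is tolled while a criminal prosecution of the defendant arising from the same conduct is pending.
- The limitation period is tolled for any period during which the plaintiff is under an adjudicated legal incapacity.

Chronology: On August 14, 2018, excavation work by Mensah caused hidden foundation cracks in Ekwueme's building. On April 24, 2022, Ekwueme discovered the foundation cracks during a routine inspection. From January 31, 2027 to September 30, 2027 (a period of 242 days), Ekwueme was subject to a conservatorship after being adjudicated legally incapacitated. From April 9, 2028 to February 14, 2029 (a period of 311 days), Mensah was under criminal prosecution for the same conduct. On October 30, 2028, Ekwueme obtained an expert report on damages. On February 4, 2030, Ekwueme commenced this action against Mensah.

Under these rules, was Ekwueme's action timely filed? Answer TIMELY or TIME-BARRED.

TIME-BARRED

The claim accrued on April 24, 2022 — the later of the August 14, 2018 act and the April 24, 2022 discovery.
Adding the 6 years base period to April 24, 2022 gives a deadline of April 24, 2028, before any tolling.
Because the plaintiff's legal incapacity ran from January 31, 2027 to September 30, 2027, the deadline is extended by 242 days to December 22, 2028.
Because the pending criminal prosecution ran from April 9, 2028 to February 14, 2029, the deadline is extended by 311 days to October 29, 2029.
Nothing else in the chronology tolls or restarts the period.
Filing on February 4, 2030 missed the October 29, 2029 deadline — the action is time-barred.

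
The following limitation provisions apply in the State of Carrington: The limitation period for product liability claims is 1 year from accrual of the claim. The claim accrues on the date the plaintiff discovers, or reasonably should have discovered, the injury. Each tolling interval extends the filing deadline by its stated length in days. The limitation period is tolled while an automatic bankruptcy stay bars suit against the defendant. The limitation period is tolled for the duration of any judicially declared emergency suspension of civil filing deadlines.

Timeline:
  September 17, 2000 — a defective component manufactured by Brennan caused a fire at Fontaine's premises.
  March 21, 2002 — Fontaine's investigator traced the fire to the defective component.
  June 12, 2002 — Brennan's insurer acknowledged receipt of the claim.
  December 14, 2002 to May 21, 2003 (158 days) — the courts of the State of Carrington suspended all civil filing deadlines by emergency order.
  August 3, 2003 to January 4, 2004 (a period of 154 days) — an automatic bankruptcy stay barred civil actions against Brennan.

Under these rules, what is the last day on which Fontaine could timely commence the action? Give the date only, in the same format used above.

January 27, 2004

The claim did not accrue until Fontaine discovered the injury on March 21, 2002; the September 17, 2000 act date does not start the clock under the stated rule.
1 year from March 21, 2002 is March 21, 2003.
Because the emergency suspension of filing deadlines ran from December 14, 2002 to May 21, 2003, the deadline is extended by 158 days to August 26, 2003.
Because the automatic bankruptcy stay ran from August 3, 2003 to January 4, 2004, the deadline is extended by 154 days to January 27, 2004.
Nothing else in the chronology tolls or restarts the period.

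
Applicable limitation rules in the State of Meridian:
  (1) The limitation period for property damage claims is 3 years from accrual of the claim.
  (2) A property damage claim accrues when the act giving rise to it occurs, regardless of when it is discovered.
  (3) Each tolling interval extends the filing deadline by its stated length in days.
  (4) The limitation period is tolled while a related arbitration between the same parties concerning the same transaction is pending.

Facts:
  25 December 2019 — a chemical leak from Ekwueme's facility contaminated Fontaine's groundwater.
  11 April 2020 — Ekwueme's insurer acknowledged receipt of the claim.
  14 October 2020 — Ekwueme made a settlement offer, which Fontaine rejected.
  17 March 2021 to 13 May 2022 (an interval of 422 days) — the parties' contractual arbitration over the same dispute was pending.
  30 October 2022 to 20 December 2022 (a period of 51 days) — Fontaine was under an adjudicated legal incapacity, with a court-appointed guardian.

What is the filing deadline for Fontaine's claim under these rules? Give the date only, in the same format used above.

The claim accrued on 25 December 2019, the date of the act.
Adding the 3 years base period to 25 December 2019 gives a deadline of 25 December 2022, before any tolling.
The period was tolled for 422 days by the pending related arbitration (17 March 2021 to 13 May 2022), pushing the deadline to 20 February 2024.
The plaintiff's legal incapacity from 30 October 2022 to 20 December 2022 does not toll the period, because no stated rule makes the plaintiff's incapacity a tolling event.
Nothing else in the chronology tolls or restarts the period.

20 February 2024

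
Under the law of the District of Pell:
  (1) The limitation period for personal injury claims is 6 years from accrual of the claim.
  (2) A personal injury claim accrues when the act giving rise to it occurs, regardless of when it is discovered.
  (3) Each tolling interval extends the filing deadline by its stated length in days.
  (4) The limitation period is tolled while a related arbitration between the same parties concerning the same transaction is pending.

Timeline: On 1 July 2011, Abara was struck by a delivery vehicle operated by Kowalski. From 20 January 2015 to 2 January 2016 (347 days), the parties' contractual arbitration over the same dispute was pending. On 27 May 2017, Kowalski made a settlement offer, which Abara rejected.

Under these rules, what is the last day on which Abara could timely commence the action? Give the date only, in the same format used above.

The limitation period began to run on 1 July 2011.
Adding the 6 years base period to 1 July 2011 gives a deadline of 1 July 2017, before any tolling.
The period was tolled for 347 days by the pending related arbitration (20 January 2015 to 2 January 2016), pushing the deadline to 13 June 2018.
Nothing else in the chronology tolls or restarts the period.

13 June 2018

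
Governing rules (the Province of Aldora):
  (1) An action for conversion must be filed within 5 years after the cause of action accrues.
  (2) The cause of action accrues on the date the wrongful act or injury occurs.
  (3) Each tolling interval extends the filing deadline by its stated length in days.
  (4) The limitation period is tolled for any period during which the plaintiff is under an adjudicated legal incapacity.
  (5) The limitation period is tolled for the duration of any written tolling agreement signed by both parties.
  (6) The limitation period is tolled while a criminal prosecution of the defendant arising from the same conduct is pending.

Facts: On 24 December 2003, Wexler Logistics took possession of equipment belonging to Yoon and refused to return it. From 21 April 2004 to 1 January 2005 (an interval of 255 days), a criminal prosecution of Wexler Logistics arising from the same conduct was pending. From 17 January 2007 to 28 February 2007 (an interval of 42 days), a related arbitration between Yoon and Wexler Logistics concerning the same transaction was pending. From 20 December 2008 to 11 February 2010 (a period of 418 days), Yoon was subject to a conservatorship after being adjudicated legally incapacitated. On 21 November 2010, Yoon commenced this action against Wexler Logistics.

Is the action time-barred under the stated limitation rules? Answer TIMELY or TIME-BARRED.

The cause of action accrued on 24 December 2003, the date of the act.
Adding the 5 years base period to 24 December 2003 gives a deadline of 24 December 2008, before any tolling.
The pending criminal prosecution from 21 April 2004 to 1 January 2005 tolled the period for 255 days, extending the deadline to 5 September 2009.
Because the plaintiff's legal incapacity ran from 20 December 2008 to 11 February 2010, the deadline is extended by 418 days to 28 October 2010.
No stated provision tolls the period for a pending arbitration, so the interval from 17 January 2007 to 28 February 2007 has no effect on the deadline.
The 21 November 2010 filing falls after the 28 October 2010 deadline; the claim is time-barred.

TIME-BARRED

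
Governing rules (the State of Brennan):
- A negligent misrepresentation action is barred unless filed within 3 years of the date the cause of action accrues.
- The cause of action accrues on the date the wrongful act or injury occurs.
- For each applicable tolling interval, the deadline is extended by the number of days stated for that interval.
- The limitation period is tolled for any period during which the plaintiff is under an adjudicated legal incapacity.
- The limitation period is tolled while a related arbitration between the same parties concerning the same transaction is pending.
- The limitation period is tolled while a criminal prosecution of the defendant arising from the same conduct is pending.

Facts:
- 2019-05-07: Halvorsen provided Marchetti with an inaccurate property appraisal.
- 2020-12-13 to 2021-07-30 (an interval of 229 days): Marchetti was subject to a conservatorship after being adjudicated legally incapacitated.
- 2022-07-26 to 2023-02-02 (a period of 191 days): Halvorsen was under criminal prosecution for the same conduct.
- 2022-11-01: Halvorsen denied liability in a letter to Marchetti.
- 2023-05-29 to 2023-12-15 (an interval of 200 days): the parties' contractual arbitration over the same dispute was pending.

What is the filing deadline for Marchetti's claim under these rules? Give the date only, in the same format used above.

2024-01-17

The limitation period began to run on 2019-05-07.
3 years from 2019-05-07 is 2022-05-07.
Because the plaintiff's legal incapacity ran from 2020-12-13 to 2021-07-30, the deadline is extended by 229 days to 2022-12-22.
The pending criminal prosecution from 2022-07-26 to 2023-02-02 tolled the period for 191 days, extending the deadline to 2023-07-01.
Because the pending related arbitration ran from 2023-05-29 to 2023-12-15, the deadline is extended by 200 days to 2024-01-17.
Nothing else in the chronology tolls or restarts the period.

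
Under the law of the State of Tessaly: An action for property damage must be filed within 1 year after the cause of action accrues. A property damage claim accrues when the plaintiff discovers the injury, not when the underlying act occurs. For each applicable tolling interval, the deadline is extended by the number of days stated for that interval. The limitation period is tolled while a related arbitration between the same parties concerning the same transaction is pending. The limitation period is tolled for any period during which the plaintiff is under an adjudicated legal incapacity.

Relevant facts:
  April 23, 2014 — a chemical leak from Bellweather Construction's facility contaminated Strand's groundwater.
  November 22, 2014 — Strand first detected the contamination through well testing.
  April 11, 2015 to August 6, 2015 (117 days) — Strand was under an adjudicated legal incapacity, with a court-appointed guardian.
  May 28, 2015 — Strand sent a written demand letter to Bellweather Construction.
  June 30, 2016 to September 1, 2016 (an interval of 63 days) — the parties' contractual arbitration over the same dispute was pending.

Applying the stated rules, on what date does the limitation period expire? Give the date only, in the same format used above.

March 18, 2016

Under the discovery rule, the claim accrued on November 22, 2014, when Strand discovered the injury — not on the April 23, 2014 date of the underlying act.
1 year from November 22, 2014 is November 22, 2015.
The plaintiff's legal incapacity from April 11, 2015 to August 6, 2015 tolled the period for 117 days, extending the deadline to March 18, 2016.
The pending related arbitration from June 30, 2016 to September 1, 2016 began after the period had already run on March 18, 2016, so it has no tolling effect.
The other events in the timeline have no effect on the limitation period under the stated rules.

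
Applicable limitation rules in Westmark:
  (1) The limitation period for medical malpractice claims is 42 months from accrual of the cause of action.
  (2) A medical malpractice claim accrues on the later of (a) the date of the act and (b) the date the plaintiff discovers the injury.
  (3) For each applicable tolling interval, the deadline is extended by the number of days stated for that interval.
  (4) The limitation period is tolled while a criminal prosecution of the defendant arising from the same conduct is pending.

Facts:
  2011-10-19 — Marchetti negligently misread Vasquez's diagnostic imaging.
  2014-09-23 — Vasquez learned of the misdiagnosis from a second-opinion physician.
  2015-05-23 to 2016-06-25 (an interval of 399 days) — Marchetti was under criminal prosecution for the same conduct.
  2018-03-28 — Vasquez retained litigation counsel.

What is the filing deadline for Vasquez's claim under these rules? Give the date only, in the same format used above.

2019-04-26

The claim accrued on 2014-09-23 — the later of the 2011-10-19 act and the 2014-09-23 discovery.
The untolled deadline — 42 months after 2014-09-23 — is 2018-03-23.
Because the pending criminal prosecution ran from 2015-05-23 to 2016-06-25, the deadline is extended by 399 days to 2019-04-26.
Nothing else in the chronology tolls or restarts the period.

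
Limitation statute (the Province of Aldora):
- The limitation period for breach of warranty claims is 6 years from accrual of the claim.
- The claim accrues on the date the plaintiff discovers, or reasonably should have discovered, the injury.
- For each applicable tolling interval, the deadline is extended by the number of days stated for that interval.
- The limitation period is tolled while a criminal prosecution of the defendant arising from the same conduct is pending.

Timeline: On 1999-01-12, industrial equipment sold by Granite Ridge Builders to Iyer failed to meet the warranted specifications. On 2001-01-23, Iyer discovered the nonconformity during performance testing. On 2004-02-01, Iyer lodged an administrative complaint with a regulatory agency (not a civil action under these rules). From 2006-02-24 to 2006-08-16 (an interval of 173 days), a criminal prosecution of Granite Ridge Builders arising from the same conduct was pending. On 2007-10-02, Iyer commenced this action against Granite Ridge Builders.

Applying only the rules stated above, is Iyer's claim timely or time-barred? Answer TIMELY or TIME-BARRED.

TIME-BARRED

Accrual is tied to discovery, so the period began on 2001-01-23 rather than on 1999-01-12 when the act occurred.
Adding the 6 years base period to 2001-01-23 gives a deadline of 2007-01-23, before any tolling.
Because the pending criminal prosecution ran from 2006-02-24 to 2006-08-16, the deadline is extended by 173 days to 2007-07-15.
Nothing else in the chronology tolls or restarts the period.
The 2007-10-02 filing falls after the 2007-07-15 deadline; the claim is time-barred.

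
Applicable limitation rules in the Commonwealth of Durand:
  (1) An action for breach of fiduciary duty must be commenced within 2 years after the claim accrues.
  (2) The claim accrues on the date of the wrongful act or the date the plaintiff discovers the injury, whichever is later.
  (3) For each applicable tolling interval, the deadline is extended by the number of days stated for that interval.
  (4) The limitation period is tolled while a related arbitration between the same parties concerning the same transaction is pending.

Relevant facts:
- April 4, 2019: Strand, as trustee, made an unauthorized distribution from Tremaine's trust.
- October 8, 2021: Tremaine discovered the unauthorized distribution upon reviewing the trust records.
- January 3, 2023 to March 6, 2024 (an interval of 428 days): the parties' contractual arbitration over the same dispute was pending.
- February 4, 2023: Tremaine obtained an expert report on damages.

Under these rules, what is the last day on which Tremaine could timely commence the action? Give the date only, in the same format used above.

The claim accrued on October 8, 2021 — the later of the April 4, 2019 act and the October 8, 2021 discovery.
The untolled deadline — 2 years after October 8, 2021 — is October 8, 2023.
The pending related arbitration from January 3, 2023 to March 6, 2024 tolled the period for 428 days, extending the deadline to December 9, 2024.
Nothing else in the chronology tolls or restarts the period.

December 9, 2024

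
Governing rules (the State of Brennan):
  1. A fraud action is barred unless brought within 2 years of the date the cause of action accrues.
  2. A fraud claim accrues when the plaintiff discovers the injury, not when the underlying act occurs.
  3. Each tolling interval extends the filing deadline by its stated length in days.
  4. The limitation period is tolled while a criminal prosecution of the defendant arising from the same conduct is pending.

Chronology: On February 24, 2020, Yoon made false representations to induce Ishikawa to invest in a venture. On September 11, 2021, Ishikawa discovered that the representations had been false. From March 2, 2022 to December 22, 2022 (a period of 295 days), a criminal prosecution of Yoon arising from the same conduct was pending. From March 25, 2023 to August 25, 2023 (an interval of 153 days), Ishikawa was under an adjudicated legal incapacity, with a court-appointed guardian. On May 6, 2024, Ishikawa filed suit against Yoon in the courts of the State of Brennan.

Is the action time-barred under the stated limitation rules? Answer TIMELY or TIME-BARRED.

Under the discovery rule, the claim accrued on September 11, 2021, when Ishikawa discovered the injury — not on the February 24, 2020 date of the underlying act.
The untolled deadline — 2 years after September 11, 2021 — is September 11, 2023.
Because the pending criminal prosecution ran from March 2, 2022 to December 22, 2022, the deadline is extended by 295 days to July 2, 2024.
The plaintiff's legal incapacity from March 25, 2023 to August 25, 2023 does not toll the period, because no stated rule makes the plaintiff's incapacity a tolling event.
The May 6, 2024 filing precedes the July 2, 2024 deadline; the claim is timely.

TIMELY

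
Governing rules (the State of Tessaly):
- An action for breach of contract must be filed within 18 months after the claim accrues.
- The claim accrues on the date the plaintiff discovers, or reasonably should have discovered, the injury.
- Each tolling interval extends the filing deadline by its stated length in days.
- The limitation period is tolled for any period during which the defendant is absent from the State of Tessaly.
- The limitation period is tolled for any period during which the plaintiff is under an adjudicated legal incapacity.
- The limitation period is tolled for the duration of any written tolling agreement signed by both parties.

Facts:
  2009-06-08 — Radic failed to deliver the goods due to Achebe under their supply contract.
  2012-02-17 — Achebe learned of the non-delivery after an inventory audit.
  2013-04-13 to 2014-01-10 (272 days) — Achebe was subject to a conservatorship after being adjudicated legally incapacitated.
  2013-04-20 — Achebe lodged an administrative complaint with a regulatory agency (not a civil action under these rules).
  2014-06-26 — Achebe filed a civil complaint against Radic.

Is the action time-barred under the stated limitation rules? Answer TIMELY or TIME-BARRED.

TIME-BARRED

Accrual is tied to discovery, so the period began on 2012-02-17 rather than on 2009-06-08 when the act occurred.
Adding the 18 months base period to 2012-02-17 gives a deadline of 2013-08-17, before any tolling.
The plaintiff's legal incapacity from 2013-04-13 to 2014-01-10 tolled the period for 272 days, extending the deadline to 2014-05-16.
The other events in the timeline have no effect on the limitation period under the stated rules.
Achebe filed on 2014-06-26, after the 2014-05-16 deadline, so the action is time-barred.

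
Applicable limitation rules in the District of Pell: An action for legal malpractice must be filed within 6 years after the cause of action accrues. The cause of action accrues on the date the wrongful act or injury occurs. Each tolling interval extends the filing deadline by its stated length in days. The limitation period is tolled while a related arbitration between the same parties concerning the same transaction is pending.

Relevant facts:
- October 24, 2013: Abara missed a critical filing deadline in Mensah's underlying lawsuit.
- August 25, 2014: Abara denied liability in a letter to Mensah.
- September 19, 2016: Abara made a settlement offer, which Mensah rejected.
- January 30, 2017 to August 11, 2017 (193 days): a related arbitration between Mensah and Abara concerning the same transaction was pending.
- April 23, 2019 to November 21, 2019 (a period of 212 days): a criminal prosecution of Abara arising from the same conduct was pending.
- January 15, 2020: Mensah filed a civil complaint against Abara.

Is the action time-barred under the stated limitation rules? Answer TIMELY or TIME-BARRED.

TIMELY

The cause of action accrued on October 24, 2013, the date of the act.
Adding the 6 years base period to October 24, 2013 gives a deadline of October 24, 2019, before any tolling.
The period was tolled for 193 days by the pending related arbitration (January 30, 2017 to August 11, 2017), pushing the deadline to May 4, 2020.
The pending criminal prosecution from April 23, 2019 to November 21, 2019 does not toll the period, because no stated rule makes a criminal prosecution a tolling event.
Nothing else in the chronology tolls or restarts the period.
Mensah filed on January 15, 2020, before the May 4, 2020 deadline, so the action is timely.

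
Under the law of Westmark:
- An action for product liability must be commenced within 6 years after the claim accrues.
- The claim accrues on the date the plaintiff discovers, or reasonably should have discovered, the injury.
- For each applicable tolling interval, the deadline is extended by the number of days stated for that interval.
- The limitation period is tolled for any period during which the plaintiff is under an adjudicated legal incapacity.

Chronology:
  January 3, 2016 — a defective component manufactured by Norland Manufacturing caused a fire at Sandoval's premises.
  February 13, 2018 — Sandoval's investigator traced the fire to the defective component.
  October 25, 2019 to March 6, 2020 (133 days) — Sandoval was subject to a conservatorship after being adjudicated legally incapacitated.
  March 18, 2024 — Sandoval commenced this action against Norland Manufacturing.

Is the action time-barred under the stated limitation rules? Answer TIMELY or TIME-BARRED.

Accrual is tied to discovery, so the period began on February 13, 2018 rather than on January 3, 2016 when the act occurred.
Adding the 6 years base period to February 13, 2018 gives a deadline of February 13, 2024, before any tolling.
The period was tolled for 133 days by the plaintiff's legal incapacity (October 25, 2019 to March 6, 2020), pushing the deadline to June 25, 2024.
Sandoval filed on March 18, 2024, before the June 25, 2024 deadline, so the action is timely.

TIMELY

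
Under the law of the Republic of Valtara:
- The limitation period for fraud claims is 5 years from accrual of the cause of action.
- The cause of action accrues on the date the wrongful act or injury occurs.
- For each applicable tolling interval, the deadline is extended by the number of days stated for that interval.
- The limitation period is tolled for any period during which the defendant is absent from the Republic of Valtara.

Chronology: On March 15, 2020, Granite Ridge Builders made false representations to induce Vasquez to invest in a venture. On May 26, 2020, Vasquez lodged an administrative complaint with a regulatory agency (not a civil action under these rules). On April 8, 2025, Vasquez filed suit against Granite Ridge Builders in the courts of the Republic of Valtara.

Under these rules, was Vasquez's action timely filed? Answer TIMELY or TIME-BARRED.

The cause of action accrued on March 15, 2020, the date of the act.
Adding the 5 years base period to March 15, 2020 gives a deadline of March 15, 2025, before any tolling.
The other events in the timeline have no effect on the limitation period under the stated rules.
Vasquez filed on April 8, 2025, after the March 15, 2025 deadline, so the action is time-barred.

TIME-BARRED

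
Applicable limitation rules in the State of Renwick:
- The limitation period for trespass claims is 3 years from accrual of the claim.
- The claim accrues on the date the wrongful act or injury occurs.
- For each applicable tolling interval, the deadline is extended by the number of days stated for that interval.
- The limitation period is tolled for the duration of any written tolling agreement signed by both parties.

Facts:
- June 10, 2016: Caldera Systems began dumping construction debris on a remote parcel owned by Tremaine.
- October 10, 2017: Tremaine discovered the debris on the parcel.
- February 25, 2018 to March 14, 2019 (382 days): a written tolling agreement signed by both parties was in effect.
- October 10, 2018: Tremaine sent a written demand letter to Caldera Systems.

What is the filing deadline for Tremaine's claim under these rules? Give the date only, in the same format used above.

The claim accrued on June 10, 2016, when the wrongful act occurred; under the stated occurrence rule the October 10, 2017 discovery does not delay accrual.
3 years from June 10, 2016 is June 10, 2019.
The period was tolled for 382 days by the written tolling agreement (February 25, 2018 to March 14, 2019), pushing the deadline to June 26, 2020.
Nothing else in the chronology tolls or restarts the period.

June 26, 2020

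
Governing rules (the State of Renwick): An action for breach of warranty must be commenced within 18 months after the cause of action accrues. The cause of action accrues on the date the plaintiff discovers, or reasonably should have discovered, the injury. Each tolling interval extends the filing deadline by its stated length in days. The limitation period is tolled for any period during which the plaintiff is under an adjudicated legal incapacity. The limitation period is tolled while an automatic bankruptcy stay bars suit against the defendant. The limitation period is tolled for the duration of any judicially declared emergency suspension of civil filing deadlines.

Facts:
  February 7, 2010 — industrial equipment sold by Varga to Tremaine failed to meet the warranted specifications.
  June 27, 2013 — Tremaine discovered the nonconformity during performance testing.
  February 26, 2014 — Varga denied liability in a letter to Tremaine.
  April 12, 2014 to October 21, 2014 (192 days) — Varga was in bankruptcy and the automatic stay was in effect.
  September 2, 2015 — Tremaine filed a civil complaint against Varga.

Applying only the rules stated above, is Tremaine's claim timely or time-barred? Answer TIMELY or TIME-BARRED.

TIME-BARRED

Accrual is tied to discovery, so the period began on June 27, 2013 rather than on February 7, 2010 when the act occurred.
Adding the 18 months base period to June 27, 2013 gives a deadline of December 27, 2014, before any tolling.
Because the automatic bankruptcy stay ran from April 12, 2014 to October 21, 2014, the deadline is extended by 192 days to July 7, 2015.
Nothing else in the chronology tolls or restarts the period.
Filing on September 2, 2015 missed the July 7, 2015 deadline — the action is time-barred.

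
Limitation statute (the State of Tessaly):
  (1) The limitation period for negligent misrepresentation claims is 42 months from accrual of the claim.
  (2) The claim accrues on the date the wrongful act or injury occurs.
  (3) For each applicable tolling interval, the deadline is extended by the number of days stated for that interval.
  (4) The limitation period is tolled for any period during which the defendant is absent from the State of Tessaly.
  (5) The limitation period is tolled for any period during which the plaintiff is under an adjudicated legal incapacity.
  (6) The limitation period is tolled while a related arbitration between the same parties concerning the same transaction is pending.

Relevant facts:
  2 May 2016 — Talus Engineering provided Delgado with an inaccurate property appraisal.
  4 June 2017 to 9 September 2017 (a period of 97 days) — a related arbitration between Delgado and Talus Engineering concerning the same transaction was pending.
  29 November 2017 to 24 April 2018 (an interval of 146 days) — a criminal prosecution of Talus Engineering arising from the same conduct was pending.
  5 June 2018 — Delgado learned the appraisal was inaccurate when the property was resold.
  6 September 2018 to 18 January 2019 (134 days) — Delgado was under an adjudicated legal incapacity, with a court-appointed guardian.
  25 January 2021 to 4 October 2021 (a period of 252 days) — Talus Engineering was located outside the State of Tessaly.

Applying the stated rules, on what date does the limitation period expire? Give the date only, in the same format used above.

Accrual is governed by the date of the act, so the period began to run on 2 May 2016; the later discovery on 5 June 2018 is irrelevant under the stated rule.
42 months from 2 May 2016 is 2 November 2019.
The period was tolled for 97 days by the pending related arbitration (4 June 2017 to 9 September 2017), pushing the deadline to 7 February 2020.
The period was tolled for 134 days by the plaintiff's legal incapacity (6 September 2018 to 18 January 2019), pushing the deadline to 20 June 2020.
The defendant's absence from the jurisdiction from 25 January 2021 to 4 October 2021 began after the period had already run on 20 June 2020, so it has no tolling effect.
No stated provision tolls the period for a criminal prosecution, so the interval from 29 November 2017 to 24 April 2018 has no effect on the deadline.

20 June 2020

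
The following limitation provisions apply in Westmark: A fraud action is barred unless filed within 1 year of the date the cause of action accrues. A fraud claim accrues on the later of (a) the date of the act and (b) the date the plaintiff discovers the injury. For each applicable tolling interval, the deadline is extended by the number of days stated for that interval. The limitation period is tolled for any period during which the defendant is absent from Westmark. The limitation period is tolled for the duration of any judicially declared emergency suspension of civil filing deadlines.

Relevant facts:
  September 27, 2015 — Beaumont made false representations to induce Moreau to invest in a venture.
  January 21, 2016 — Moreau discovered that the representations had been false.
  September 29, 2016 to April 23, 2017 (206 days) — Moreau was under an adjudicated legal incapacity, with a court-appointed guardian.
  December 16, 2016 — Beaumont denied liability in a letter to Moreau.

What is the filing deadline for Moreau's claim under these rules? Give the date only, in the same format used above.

Because discovery on January 21, 2016 post-dates the September 27, 2015 act, accrual under the later-of rule falls on January 21, 2016.
1 year from January 21, 2016 is January 21, 2017.
The plaintiff's legal incapacity from September 29, 2016 to April 23, 2017 does not toll the period, because no stated rule makes the plaintiff's incapacity a tolling event.
The other events in the timeline have no effect on the limitation period under the stated rules.

January 21, 2017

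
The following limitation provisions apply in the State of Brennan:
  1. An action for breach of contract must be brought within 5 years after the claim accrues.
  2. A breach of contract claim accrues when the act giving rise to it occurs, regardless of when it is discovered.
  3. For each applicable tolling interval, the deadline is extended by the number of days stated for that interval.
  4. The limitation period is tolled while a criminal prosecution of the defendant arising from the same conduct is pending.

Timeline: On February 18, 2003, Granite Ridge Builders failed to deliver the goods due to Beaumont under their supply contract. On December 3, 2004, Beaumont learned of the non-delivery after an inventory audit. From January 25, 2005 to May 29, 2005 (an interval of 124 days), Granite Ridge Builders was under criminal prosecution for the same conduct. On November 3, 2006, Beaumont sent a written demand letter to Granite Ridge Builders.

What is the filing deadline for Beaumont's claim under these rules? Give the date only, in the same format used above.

June 21, 2008

The claim accrued on February 18, 2003, when the wrongful act occurred; under the stated occurrence rule the December 3, 2004 discovery does not delay accrual.
Adding the 5 years base period to February 18, 2003 gives a deadline of February 18, 2008, before any tolling.
Because the pending criminal prosecution ran from January 25, 2005 to May 29, 2005, the deadline is extended by 124 days to June 21, 2008.
The other events in the timeline have no effect on the limitation period under the stated rules.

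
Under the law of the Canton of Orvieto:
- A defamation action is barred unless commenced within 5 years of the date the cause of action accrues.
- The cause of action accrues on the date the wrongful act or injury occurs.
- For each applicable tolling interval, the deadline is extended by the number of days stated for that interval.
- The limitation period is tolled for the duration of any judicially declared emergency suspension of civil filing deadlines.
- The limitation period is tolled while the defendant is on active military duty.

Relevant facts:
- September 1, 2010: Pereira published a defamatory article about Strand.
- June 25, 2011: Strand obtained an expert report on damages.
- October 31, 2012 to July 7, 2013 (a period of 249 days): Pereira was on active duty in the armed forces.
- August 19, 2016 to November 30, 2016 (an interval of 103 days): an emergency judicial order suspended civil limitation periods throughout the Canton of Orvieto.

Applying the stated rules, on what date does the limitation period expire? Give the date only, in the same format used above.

The limitation period began to run on September 1, 2010.
The untolled deadline — 5 years after September 1, 2010 — is September 1, 2015.
The period was tolled for 249 days by the defendant's active military service (October 31, 2012 to July 7, 2013), pushing the deadline to May 7, 2016.
The emergency suspension of filing deadlines from August 19, 2016 to November 30, 2016 began after the period had already run on May 7, 2016, so it has no tolling effect.
The other events in the timeline have no effect on the limitation period under the stated rules.

May 7, 2016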